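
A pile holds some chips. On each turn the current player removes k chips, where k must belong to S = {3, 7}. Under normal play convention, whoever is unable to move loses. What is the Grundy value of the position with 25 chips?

n :  0  1  2  3  4  5  6  7  8  9 10 11 12 13 14 15 16 17 18 19 20 21 22 23 24 25
G :  0  0  0  1  1  1  0  2  2  1  0  0  0  1  1  1  0  2  2  1  0  0  0  1  1  1

1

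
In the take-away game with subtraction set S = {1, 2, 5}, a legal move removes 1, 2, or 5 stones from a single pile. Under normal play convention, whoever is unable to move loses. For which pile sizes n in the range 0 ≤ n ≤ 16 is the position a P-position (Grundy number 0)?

0, 3, 6, 9, 12, 15

n :  0  1  2  3  4  5  6  7  8  9 10 11 12 13 14 15 16
G :  0  1  2  0  1  2  0  1  2  0  1  2  0  1  2  0  1
P-positions are exactly the n with G(n) = 0.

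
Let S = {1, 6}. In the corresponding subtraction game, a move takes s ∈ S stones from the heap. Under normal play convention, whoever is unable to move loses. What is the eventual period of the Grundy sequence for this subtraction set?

n :  0  1  2  3  4  5  6  7  8  9 10 11 12 13 14 15
G :  0  1  0  1  0  1  2  0  1  0  1  0  1  2  0  1
G(n+7) = G(n) holds for n = 0,…,5 (a full window of length max(S) = 6), so the sequence is purely periodic with period 7.

7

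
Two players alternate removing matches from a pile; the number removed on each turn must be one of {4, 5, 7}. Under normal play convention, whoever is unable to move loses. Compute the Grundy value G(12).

0

G(0) = 0
G(1) = mex{} = 0
G(2) = mex{} = 0
G(3) = mex{} = 0
G(4) = mex{0} = 1
G(5) = mex{0,0} = 1
G(6) = mex{0,0} = 1
G(7) = mex{0,0,0} = 1
G(8) = mex{1,0,0} = 2
G(9) = mex{1,1,0} = 2
G(10) = mex{1,1,0} = 2
G(11) = mex{1,1,1} = 0
G(12) = mex{2,1,1} = 0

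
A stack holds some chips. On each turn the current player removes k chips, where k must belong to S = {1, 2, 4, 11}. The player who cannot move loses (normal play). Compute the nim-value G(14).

2

n :  0  1  2  3  4  5  6  7  8  9 10 11 12 13 14
G :  0  1  2  0  1  2  0  1  2  0  1  2  0  1  2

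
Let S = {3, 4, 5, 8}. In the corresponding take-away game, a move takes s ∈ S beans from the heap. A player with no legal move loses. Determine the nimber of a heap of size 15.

1

G(0) = 0
G(1) = mex{} = 0
G(2) = mex{} = 0
G(3) = mex{0} = 1
G(4) = mex{0,0} = 1
G(5) = mex{0,0,0} = 1
G(6) = mex{1,0,0} = 2
G(7) = mex{1,1,0} = 2
G(8) = mex{1,1,1,0} = 2
G(9) = mex{2,1,1,0} = 3
G(10) = mex{2,2,1,0} = 3
G(11) = mex{2,2,2,1} = 0
G(12) = mex{3,2,2,1} = 0
G(13) = mex{3,3,2,1} = 0
G(14) = mex{0,3,3,2} = 1
G(15) = mex{0,0,3,2} = 1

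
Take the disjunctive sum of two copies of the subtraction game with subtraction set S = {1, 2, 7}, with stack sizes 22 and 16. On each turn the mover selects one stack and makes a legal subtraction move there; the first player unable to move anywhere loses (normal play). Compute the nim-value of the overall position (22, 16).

0

All stacks use S = {1, 2, 7}:
n :  0  1  2  3  4  5  6  7  8  9 10 11 12 13 14 15 16 17 18 19 20 21 22
G :  0  1  2  0  1  2  0  1  2  0  1  2  0  1  2  0  1  2  0  1  2  0  1
Stack A: G(22) = 1.
Stack B: G(16) = 1.
Combined Grundy value = 1 ⊕ 1 = 0.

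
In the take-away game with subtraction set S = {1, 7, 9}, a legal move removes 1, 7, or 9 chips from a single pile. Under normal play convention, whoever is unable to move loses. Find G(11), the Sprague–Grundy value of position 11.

1

G(0) = 0
G(1) = mex{0} = 1
G(2) = mex{1} = 0
G(3) = mex{0} = 1
G(4) = mex{1} = 0
G(5) = mex{0} = 1
G(6) = mex{1} = 0
G(7) = mex{0,0} = 1
G(8) = mex{1,1} = 0
G(9) = mex{0,0,0} = 1
G(10) = mex{1,1,1} = 0
G(11) = mex{0,0,0} = 1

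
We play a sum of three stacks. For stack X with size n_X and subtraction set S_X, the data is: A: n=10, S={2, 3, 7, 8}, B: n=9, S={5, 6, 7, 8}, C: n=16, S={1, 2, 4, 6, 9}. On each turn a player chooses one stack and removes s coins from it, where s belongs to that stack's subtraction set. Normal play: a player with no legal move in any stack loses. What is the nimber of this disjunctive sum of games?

Stack A, S = {2, 3, 7, 8}:
G(0) = 0
G(1) = mex{} = 0
G(2) = mex{0} = 1
G(3) = mex{0,0} = 1
G(4) = mex{1,0} = 2
G(5) = mex{1,1} = 0
G(6) = mex{2,1} = 0
G(7) = mex{0,2,0} = 1
G(8) = mex{0,0,0,0} = 1
G(9) = mex{1,0,1,0} = 2
G(10) = mex{1,1,1,1} = 0
G_A(10) = 0.
Stack B, S = {5, 6, 7, 8}:
G(0) = 0
G(1) = mex{} = 0
G(2) = mex{} = 0
G(3) = mex{} = 0
G(4) = mex{} = 0
G(5) = mex{0} = 1
G(6) = mex{0,0} = 1
G(7) = mex{0,0,0} = 1
G(8) = mex{0,0,0,0} = 1
G(9) = mex{0,0,0,0} = 1
G_B(9) = 1.
Stack C, S = {1, 2, 4, 6, 9}:
n :  0  1  2  3  4  5  6  7  8  9 10 11 12 13 14 15 16
G :  0  1  2  0  1  2  3  4  0  1  2  0  1  2  3  4  0
G_C(16) = 0.
Combined Grundy value = 0 ⊕ 1 ⊕ 0 = 1.

1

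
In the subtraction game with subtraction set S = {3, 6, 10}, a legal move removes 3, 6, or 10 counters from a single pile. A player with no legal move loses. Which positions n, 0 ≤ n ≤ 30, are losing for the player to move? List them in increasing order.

n :  0  1  2  3  4  5  6  7  8  9 10 11 12 13 14 15 16 17 18 19 20 21 22 23 24 25 26 27 28 29 30
G :  0  0  0  1  1  1  2  2  2  0  3  3  1  0  0  2  1  1  0  2  2  1  0  3  2  1  0  0  2  1  1
P-positions are exactly the n with G(n) = 0.

0, 1, 2, 9, 13, 14, 18, 22, 26, 27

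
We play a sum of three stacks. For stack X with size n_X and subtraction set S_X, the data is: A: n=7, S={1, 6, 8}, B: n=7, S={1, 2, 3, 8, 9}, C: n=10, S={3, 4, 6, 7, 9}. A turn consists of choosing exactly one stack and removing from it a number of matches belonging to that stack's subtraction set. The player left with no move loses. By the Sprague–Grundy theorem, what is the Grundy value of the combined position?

0

Stack A, S = {1, 6, 8}:
n : 0 1 2 3 4 5 6 7
G : 0 1 0 1 0 1 2 0
G_A(7) = 0.
Stack B, S = {1, 2, 3, 8, 9}:
G(0) = 0
G(1) = mex{0} = 1
G(2) = mex{1,0} = 2
G(3) = mex{2,1,0} = 3
G(4) = mex{3,2,1} = 0
G(5) = mex{0,3,2} = 1
G(6) = mex{1,0,3} = 2
G(7) = mex{2,1,0} = 3
G_B(7) = 3.
Stack C, S = {3, 4, 6, 7, 9}:
G(0) = 0
G(1) = mex{} = 0
G(2) = mex{} = 0
G(3) = mex{0} = 1
G(4) = mex{0,0} = 1
G(5) = mex{0,0} = 1
G(6) = mex{1,0,0} = 2
G(7) = mex{1,1,0,0} = 2
G(8) = mex{1,1,0,0} = 2
G(9) = mex{2,1,1,0,0} = 3
G(10) = mex{2,2,1,1,0} = 3
G_C(10) = 3.
Combined Grundy value = 0 ⊕ 3 ⊕ 3 = 0.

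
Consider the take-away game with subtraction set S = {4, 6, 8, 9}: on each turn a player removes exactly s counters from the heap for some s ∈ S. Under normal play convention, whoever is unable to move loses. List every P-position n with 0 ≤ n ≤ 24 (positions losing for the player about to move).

G(0) = 0
G(1) = mex{} = 0
G(2) = mex{} = 0
G(3) = mex{} = 0
G(4) = mex{0} = 1
G(5) = mex{0} = 1
G(6) = mex{0,0} = 1
G(7) = mex{0,0} = 1
G(8) = mex{1,0,0} = 2
G(9) = mex{1,0,0,0} = 2
G(10) = mex{1,1,0,0} = 2
G(11) = mex{1,1,0,0} = 2
G(12) = mex{2,1,1,0} = 3
G(13) = mex{2,1,1,1} = 0
G(14) = mex{2,2,1,1} = 0
G(15) = mex{2,2,1,1} = 0
G(16) = mex{3,2,2,1} = 0
G(17) = mex{0,2,2,2} = 1
G(18) = mex{0,3,2,2} = 1
G(19) = mex{0,0,2,2} = 1
G(20) = mex{0,0,3,2} = 1
G(21) = mex{1,0,0,3} = 2
G(22) = mex{1,0,0,0} = 2
G(23) = mex{1,1,0,0} = 2
G(24) = mex{1,1,0,0} = 2
P-positions are exactly the n with G(n) = 0.

0, 1, 2, 3, 13, 14, 15, 16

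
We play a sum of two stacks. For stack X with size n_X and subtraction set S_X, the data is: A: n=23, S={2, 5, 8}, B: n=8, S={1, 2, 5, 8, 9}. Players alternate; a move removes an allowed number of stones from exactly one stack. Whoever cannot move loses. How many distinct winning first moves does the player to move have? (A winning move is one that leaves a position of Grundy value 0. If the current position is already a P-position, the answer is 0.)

Stack A, S = {2, 5, 8}:
n :  0  1  2  3  4  5  6  7  8  9 10 11 12 13 14 15 16 17 18 19 20 21 22 23
G :  0  0  1  1  0  2  1  0  2  1  0  0  1  1  0  2  1  0  2  1  0  0  1  1
G_A(23) = 1.
Stack B, S = {1, 2, 5, 8, 9}:
G(0) = 0
G(1) = mex{0} = 1
G(2) = mex{1,0} = 2
G(3) = mex{2,1} = 0
G(4) = mex{0,2} = 1
G(5) = mex{1,0,0} = 2
G(6) = mex{2,1,1} = 0
G(7) = mex{0,2,2} = 1
G(8) = mex{1,0,0,0} = 2
G_B(8) = 2.
Combined Grundy value = 1 ⊕ 2 = 3.
A winning move leaves total XOR = 0, i.e. changes one component's Grundy value g to g ⊕ X where X is the current total.
Stack A: need g' = 1⊕3 = 2. Options: 23−2→G=0, 23−5→G=2, 23−8→G=2. Hits: 2.
Stack B: need g' = 2⊕3 = 1. Options: 8−1→G=1, 8−2→G=0, 8−5→G=0, 8−8→G=0. Hits: 1.

3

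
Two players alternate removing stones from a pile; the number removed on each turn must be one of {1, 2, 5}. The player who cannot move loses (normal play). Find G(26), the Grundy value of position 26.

2

n :  0  1  2  3  4  5  6  7  8  9 10 11 12 13 14 15 16 17 18 19 20 21 22 23 24 25 26
G :  0  1  2  0  1  2  0  1  2  0  1  2  0  1  2  0  1  2  0  1  2  0  1  2  0  1  2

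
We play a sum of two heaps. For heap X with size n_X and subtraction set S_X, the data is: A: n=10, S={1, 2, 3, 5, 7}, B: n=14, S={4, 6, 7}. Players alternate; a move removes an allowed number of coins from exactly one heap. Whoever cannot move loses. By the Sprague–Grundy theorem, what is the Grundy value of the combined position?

2

Heap A, S = {1, 2, 3, 5, 7}:
G(0) = 0
G(1) = mex{0} = 1
G(2) = mex{1,0} = 2
G(3) = mex{2,1,0} = 3
G(4) = mex{3,2,1} = 0
G(5) = mex{0,3,2,0} = 1
G(6) = mex{1,0,3,1} = 2
G(7) = mex{2,1,0,2,0} = 3
G(8) = mex{3,2,1,3,1} = 0
G(9) = mex{0,3,2,0,2} = 1
G(10) = mex{1,0,3,1,3} = 2
G_A(10) = 2.
Heap B, S = {4, 6, 7}:
n :  0  1  2  3  4  5  6  7  8  9 10 11 12 13 14
G :  0  0  0  0  1  1  1  1  2  2  2  0  0  0  0
G_B(14) = 0.
Combined Grundy value = 2 ⊕ 0 = 2.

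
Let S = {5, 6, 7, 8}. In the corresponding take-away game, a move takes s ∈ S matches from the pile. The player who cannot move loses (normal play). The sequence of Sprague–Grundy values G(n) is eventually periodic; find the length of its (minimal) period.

n :  0  1  2  3  4  5  6  7  8  9 10 11 12 13 14 15 16 17 18 19 20 21 22 23 24 25 26 27
G :  0  0  0  0  0  1  1  1  1  1  2  2  2  0  0  0  0  0  1  1  1  1  1  2  2  2  0  0
G(n+13) = G(n) holds for n = 0,…,7 (a full window of length max(S) = 8), so the sequence is purely periodic with period 13.

13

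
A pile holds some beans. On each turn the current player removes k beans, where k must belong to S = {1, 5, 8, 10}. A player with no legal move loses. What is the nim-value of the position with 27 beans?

G(0) = 0
G(1) = mex{0} = 1
G(2) = mex{1} = 0
G(3) = mex{0} = 1
G(4) = mex{1} = 0
G(5) = mex{0,0} = 1
G(6) = mex{1,1} = 0
G(7) = mex{0,0} = 1
G(8) = mex{1,1,0} = 2
G(9) = mex{2,0,1} = 3
G(10) = mex{3,1,0,0} = 2
G(11) = mex{2,0,1,1} = 3
G(12) = mex{3,1,0,0} = 2
G(13) = mex{2,2,1,1} = 0
G(14) = mex{0,3,0,0} = 1
G(15) = mex{1,2,1,1} = 0
G(16) = mex{0,3,2,0} = 1
G(17) = mex{1,2,3,1} = 0
G(18) = mex{0,0,2,2} = 1
G(19) = mex{1,1,3,3} = 0
G(20) = mex{0,0,2,2} = 1
G(21) = mex{1,1,0,3} = 2
G(22) = mex{2,0,1,2} = 3
G(23) = mex{3,1,0,0} = 2
G(24) = mex{2,0,1,1} = 3
G(25) = mex{3,1,0,0} = 2
G(26) = mex{2,2,1,1} = 0
G(27) = mex{0,3,0,0} = 1

1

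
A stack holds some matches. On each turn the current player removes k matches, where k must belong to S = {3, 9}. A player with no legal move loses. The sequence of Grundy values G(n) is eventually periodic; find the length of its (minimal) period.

6

n :  0  1  2  3  4  5  6  7  8  9 10 11 12 13 14 15 16
G :  0  0  0  1  1  1  0  0  0  1  1  1  0  0  0  1  1
G(n+6) = G(n) holds for n = 0,…,8 (a full window of length max(S) = 9), so the sequence is purely periodic with period 6.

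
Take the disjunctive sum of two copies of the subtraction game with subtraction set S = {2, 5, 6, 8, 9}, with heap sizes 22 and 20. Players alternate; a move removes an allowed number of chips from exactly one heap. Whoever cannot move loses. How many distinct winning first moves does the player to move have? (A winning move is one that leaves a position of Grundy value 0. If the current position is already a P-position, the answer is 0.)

5

All heaps use S = {2, 5, 6, 8, 9}:
G(0) = 0
G(1) = mex{} = 0
G(2) = mex{0} = 1
G(3) = mex{0} = 1
G(4) = mex{1} = 0
G(5) = mex{1,0} = 2
G(6) = mex{0,0,0} = 1
G(7) = mex{2,1,0} = 3
G(8) = mex{1,1,1,0} = 2
G(9) = mex{3,0,1,0,0} = 2
G(10) = mex{2,2,0,1,0} = 3
G(11) = mex{2,1,2,1,1} = 0
G(12) = mex{3,3,1,0,1} = 2
G(13) = mex{0,2,3,2,0} = 1
G(14) = mex{2,2,2,1,2} = 0
G(15) = mex{1,3,2,3,1} = 0
G(16) = mex{0,0,3,2,3} = 1
G(17) = mex{0,2,0,2,2} = 1
G(18) = mex{1,1,2,3,2} = 0
G(19) = mex{1,0,1,0,3} = 2
G(20) = mex{0,0,0,2,0} = 1
G(21) = mex{2,1,0,1,2} = 3
G(22) = mex{1,1,1,0,1} = 2
Heap A: G(22) = 2.
Heap B: G(20) = 1.
Combined Grundy value = 2 ⊕ 1 = 3.
A winning move leaves total XOR = 0, i.e. changes one component's Grundy value g to g ⊕ X where X is the current total.
Heap A: need g' = 2⊕3 = 1. Options: 22−2→G=1, 22−5→G=1, 22−6→G=1, 22−8→G=0, 22−9→G=1. Hits: 4.
Heap B: need g' = 1⊕3 = 2. Options: 20−2→G=0, 20−5→G=0, 20−6→G=0, 20−8→G=2, 20−9→G=0. Hits: 1.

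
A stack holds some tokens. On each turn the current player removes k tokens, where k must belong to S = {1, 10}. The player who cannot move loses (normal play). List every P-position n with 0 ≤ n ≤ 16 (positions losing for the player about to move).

0, 2, 4, 6, 8, 11, 13, 15

G(0) = 0
G(1) = mex{0} = 1
G(2) = mex{1} = 0
G(3) = mex{0} = 1
G(4) = mex{1} = 0
G(5) = mex{0} = 1
G(6) = mex{1} = 0
G(7) = mex{0} = 1
G(8) = mex{1} = 0
G(9) = mex{0} = 1
G(10) = mex{1,0} = 2
G(11) = mex{2,1} = 0
G(12) = mex{0,0} = 1
G(13) = mex{1,1} = 0
G(14) = mex{0,0} = 1
G(15) = mex{1,1} = 0
G(16) = mex{0,0} = 1
P-positions are exactly the n with G(n) = 0.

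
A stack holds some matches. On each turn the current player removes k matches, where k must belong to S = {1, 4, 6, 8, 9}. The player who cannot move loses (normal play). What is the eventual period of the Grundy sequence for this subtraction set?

17

n :  0  1  2  3  4  5  6  7  8  9 10 11 12 13 14 15 16 17 18 19 20 21 22 23 24 25 26 27 28 29 30 31 32 33 34 35
G :  0  1  0  1  2  0  1  0  1  2  3  2  0  1  2  3  2  0  1  0  1  2  0  1  0  1  2  3  2  0  1  2  3  2  0  1
G(n+17) = G(n) holds for n = 0,…,8 (a full window of length max(S) = 9), so the sequence is purely periodic with period 17.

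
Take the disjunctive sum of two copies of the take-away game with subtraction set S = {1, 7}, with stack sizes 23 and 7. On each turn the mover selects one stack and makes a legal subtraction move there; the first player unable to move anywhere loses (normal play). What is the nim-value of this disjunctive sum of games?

All stacks use S = {1, 7}:
G(0) = 0
G(1) = mex{0} = 1
G(2) = mex{1} = 0
G(3) = mex{0} = 1
G(4) = mex{1} = 0
G(5) = mex{0} = 1
G(6) = mex{1} = 0
G(7) = mex{0,0} = 1
G(8) = mex{1,1} = 0
G(9) = mex{0,0} = 1
G(10) = mex{1,1} = 0
G(11) = mex{0,0} = 1
G(12) = mex{1,1} = 0
G(13) = mex{0,0} = 1
G(14) = mex{1,1} = 0
G(15) = mex{0,0} = 1
G(16) = mex{1,1} = 0
G(17) = mex{0,0} = 1
G(18) = mex{1,1} = 0
G(19) = mex{0,0} = 1
G(20) = mex{1,1} = 0
G(21) = mex{0,0} = 1
G(22) = mex{1,1} = 0
G(23) = mex{0,0} = 1
Stack A: G(23) = 1.
Stack B: G(7) = 1.
Combined Grundy value = 1 ⊕ 1 = 0.

0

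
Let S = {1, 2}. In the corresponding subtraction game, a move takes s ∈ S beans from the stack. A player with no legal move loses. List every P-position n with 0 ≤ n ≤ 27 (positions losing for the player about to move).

0, 3, 6, 9, 12, 15, 18, 21, 24, 27

G(0) = 0
G(1) = mex{0} = 1
G(2) = mex{1,0} = 2
G(3) = mex{2,1} = 0
G(4) = mex{0,2} = 1
G(5) = mex{1,0} = 2
G(6) = mex{2,1} = 0
G(7) = mex{0,2} = 1
G(8) = mex{1,0} = 2
G(9) = mex{2,1} = 0
G(10) = mex{0,2} = 1
G(11) = mex{1,0} = 2
G(12) = mex{2,1} = 0
G(13) = mex{0,2} = 1
G(14) = mex{1,0} = 2
G(15) = mex{2,1} = 0
G(16) = mex{0,2} = 1
G(17) = mex{1,0} = 2
G(18) = mex{2,1} = 0
G(19) = mex{0,2} = 1
G(20) = mex{1,0} = 2
G(21) = mex{2,1} = 0
G(22) = mex{0,2} = 1
G(23) = mex{1,0} = 2
G(24) = mex{2,1} = 0
G(25) = mex{0,2} = 1
G(26) = mex{1,0} = 2
G(27) = mex{2,1} = 0
P-positions are exactly the n with G(n) = 0.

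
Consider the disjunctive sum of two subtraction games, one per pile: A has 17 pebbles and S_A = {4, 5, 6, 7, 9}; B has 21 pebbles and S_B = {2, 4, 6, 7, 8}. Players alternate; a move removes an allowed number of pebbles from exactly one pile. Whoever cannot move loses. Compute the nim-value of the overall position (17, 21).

1

Pile A, S = {4, 5, 6, 7, 9}:
n :  0  1  2  3  4  5  6  7  8  9 10 11 12 13 14 15 16 17
G :  0  0  0  0  1  1  1  1  2  2  2  2  3  0  0  0  0  1
G_A(17) = 1.
Pile B, S = {2, 4, 6, 7, 8}:
n :  0  1  2  3  4  5  6  7  8  9 10 11 12 13 14 15 16 17 18 19 20 21
G :  0  0  1  1  2  2  3  3  4  4  0  0  1  1  2  2  3  3  4  4  0  0
G_B(21) = 0.
Combined Grundy value = 1 ⊕ 0 = 1.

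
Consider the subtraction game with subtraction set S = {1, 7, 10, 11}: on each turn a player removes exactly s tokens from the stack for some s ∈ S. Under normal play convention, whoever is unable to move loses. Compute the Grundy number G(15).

n :  0  1  2  3  4  5  6  7  8  9 10 11 12 13 14 15
G :  0  1  0  1  0  1  0  1  0  1  2  3  2  3  2  3

3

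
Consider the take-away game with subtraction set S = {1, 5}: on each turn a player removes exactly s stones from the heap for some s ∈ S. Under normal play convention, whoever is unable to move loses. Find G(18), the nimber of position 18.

G(0) = 0
G(1) = mex{0} = 1
G(2) = mex{1} = 0
G(3) = mex{0} = 1
G(4) = mex{1} = 0
G(5) = mex{0,0} = 1
G(6) = mex{1,1} = 0
G(7) = mex{0,0} = 1
G(8) = mex{1,1} = 0
G(9) = mex{0,0} = 1
G(10) = mex{1,1} = 0
G(11) = mex{0,0} = 1
G(12) = mex{1,1} = 0
G(13) = mex{0,0} = 1
G(14) = mex{1,1} = 0
G(15) = mex{0,0} = 1
G(16) = mex{1,1} = 0
G(17) = mex{0,0} = 1
G(18) = mex{1,1} = 0

0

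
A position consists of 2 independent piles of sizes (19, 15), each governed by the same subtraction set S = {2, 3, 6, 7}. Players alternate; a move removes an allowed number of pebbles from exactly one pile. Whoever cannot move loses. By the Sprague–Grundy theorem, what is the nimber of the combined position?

All piles use S = {2, 3, 6, 7}:
n :  0  1  2  3  4  5  6  7  8  9 10 11 12 13 14 15 16 17 18 19
G :  0  0  1  1  2  0  3  1  2  0  0  1  1  2  0  3  1  2  0  0
Pile A: G(19) = 0.
Pile B: G(15) = 3.
Combined Grundy value = 0 ⊕ 3 = 3.

3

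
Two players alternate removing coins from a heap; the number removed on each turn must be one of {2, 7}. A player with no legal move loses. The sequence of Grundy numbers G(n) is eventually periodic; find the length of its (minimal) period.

9

G(0) = 0
G(1) = mex{} = 0
G(2) = mex{0} = 1
G(3) = mex{0} = 1
G(4) = mex{1} = 0
G(5) = mex{1} = 0
G(6) = mex{0} = 1
G(7) = mex{0,0} = 1
G(8) = mex{1,0} = 2
G(9) = mex{1,1} = 0
G(10) = mex{2,1} = 0
G(11) = mex{0,0} = 1
G(12) = mex{0,0} = 1
G(13) = mex{1,1} = 0
G(14) = mex{1,1} = 0
G(15) = mex{0,2} = 1
G(16) = mex{0,0} = 1
G(17) = mex{1,0} = 2
G(18) = mex{1,1} = 0
G(19) = mex{2,1} = 0
G(n+9) = G(n) holds for n = 0,…,6 (a full window of length max(S) = 7), so the sequence is purely periodic with period 9.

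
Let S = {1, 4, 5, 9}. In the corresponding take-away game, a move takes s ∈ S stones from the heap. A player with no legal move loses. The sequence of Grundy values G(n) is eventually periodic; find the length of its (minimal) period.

8

n :  0  1  2  3  4  5  6  7  8  9 10 11 12 13 14 15 16 17 18
G :  0  1  0  1  2  3  2  3  0  1  0  1  2  3  2  3  0  1  0
G(n+8) = G(n) holds for n = 0,…,8 (a full window of length max(S) = 9), so the sequence is purely periodic with period 8.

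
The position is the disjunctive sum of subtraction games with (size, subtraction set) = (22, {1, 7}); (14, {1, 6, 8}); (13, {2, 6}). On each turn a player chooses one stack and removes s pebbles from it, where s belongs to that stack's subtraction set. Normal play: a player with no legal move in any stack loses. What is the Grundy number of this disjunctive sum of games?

Stack A, S = {1, 7}:
G(0) = 0
G(1) = mex{0} = 1
G(2) = mex{1} = 0
G(3) = mex{0} = 1
G(4) = mex{1} = 0
G(5) = mex{0} = 1
G(6) = mex{1} = 0
G(7) = mex{0,0} = 1
G(8) = mex{1,1} = 0
G(9) = mex{0,0} = 1
G(10) = mex{1,1} = 0
G(11) = mex{0,0} = 1
G(12) = mex{1,1} = 0
G(13) = mex{0,0} = 1
G(14) = mex{1,1} = 0
G(15) = mex{0,0} = 1
G(16) = mex{1,1} = 0
G(17) = mex{0,0} = 1
G(18) = mex{1,1} = 0
G(19) = mex{0,0} = 1
G(20) = mex{1,1} = 0
G(21) = mex{0,0} = 1
G(22) = mex{1,1} = 0
G_A(22) = 0.
Stack B, S = {1, 6, 8}:
G(0) = 0
G(1) = mex{0} = 1
G(2) = mex{1} = 0
G(3) = mex{0} = 1
G(4) = mex{1} = 0
G(5) = mex{0} = 1
G(6) = mex{1,0} = 2
G(7) = mex{2,1} = 0
G(8) = mex{0,0,0} = 1
G(9) = mex{1,1,1} = 0
G(10) = mex{0,0,0} = 1
G(11) = mex{1,1,1} = 0
G(12) = mex{0,2,0} = 1
G(13) = mex{1,0,1} = 2
G(14) = mex{2,1,2} = 0
G_B(14) = 0.
Stack C, S = {2, 6}:
G(0) = 0
G(1) = mex{} = 0
G(2) = mex{0} = 1
G(3) = mex{0} = 1
G(4) = mex{1} = 0
G(5) = mex{1} = 0
G(6) = mex{0,0} = 1
G(7) = mex{0,0} = 1
G(8) = mex{1,1} = 0
G(9) = mex{1,1} = 0
G(10) = mex{0,0} = 1
G(11) = mex{0,0} = 1
G(12) = mex{1,1} = 0
G(13) = mex{1,1} = 0
G_C(13) = 0.
Combined Grundy value = 0 ⊕ 0 ⊕ 0 = 0.

0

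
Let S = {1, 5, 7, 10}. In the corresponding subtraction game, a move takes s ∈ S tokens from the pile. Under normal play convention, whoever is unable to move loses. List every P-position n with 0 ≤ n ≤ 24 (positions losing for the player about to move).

n :  0  1  2  3  4  5  6  7  8  9 10 11 12 13 14 15 16 17 18 19 20 21 22 23 24
G :  0  1  0  1  0  1  0  1  0  1  2  3  2  3  2  3  2  0  1  0  1  0  1  0  1
P-positions are exactly the n with G(n) = 0.

0, 2, 4, 6, 8, 17, 19, 21, 23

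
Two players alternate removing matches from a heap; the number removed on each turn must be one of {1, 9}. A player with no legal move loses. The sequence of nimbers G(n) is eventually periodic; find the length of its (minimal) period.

n :  0  1  2  3  4  5  6  7  8  9 10 11 12 13 14
G :  0  1  0  1  0  1  0  1  0  1  0  1  0  1  0
G(n+2) = G(n) holds for n = 0,…,8 (a full window of length max(S) = 9), so the sequence is purely periodic with period 2.

2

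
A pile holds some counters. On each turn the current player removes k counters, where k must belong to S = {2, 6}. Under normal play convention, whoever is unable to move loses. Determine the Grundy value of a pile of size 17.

0

G(0) = 0
G(1) = mex{} = 0
G(2) = mex{0} = 1
G(3) = mex{0} = 1
G(4) = mex{1} = 0
G(5) = mex{1} = 0
G(6) = mex{0,0} = 1
G(7) = mex{0,0} = 1
G(8) = mex{1,1} = 0
G(9) = mex{1,1} = 0
G(10) = mex{0,0} = 1
G(11) = mex{0,0} = 1
G(12) = mex{1,1} = 0
G(13) = mex{1,1} = 0
G(14) = mex{0,0} = 1
G(15) = mex{0,0} = 1
G(16) = mex{1,1} = 0
G(17) = mex{1,1} = 0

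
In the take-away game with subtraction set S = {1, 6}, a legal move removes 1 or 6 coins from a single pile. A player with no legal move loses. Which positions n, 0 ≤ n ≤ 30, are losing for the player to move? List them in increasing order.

0, 2, 4, 7, 9, 11, 14, 16, 18, 21, 23, 25, 28, 30

G(0) = 0
G(1) = mex{0} = 1
G(2) = mex{1} = 0
G(3) = mex{0} = 1
G(4) = mex{1} = 0
G(5) = mex{0} = 1
G(6) = mex{1,0} = 2
G(7) = mex{2,1} = 0
G(8) = mex{0,0} = 1
G(9) = mex{1,1} = 0
G(10) = mex{0,0} = 1
G(11) = mex{1,1} = 0
G(12) = mex{0,2} = 1
G(13) = mex{1,0} = 2
G(14) = mex{2,1} = 0
G(15) = mex{0,0} = 1
G(16) = mex{1,1} = 0
G(17) = mex{0,0} = 1
G(18) = mex{1,1} = 0
G(19) = mex{0,2} = 1
G(20) = mex{1,0} = 2
G(21) = mex{2,1} = 0
G(22) = mex{0,0} = 1
G(23) = mex{1,1} = 0
G(24) = mex{0,0} = 1
G(25) = mex{1,1} = 0
G(26) = mex{0,2} = 1
G(27) = mex{1,0} = 2
G(28) = mex{2,1} = 0
G(29) = mex{0,0} = 1
G(30) = mex{1,1} = 0
P-positions are exactly the n with G(n) = 0.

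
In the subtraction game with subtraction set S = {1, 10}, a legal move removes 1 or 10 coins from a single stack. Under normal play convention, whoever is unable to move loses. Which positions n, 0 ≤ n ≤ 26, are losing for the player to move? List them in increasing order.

n :  0  1  2  3  4  5  6  7  8  9 10 11 12 13 14 15 16 17 18 19 20 21 22 23 24 25 26
G :  0  1  0  1  0  1  0  1  0  1  2  0  1  0  1  0  1  0  1  0  1  2  0  1  0  1  0
P-positions are exactly the n with G(n) = 0.

0, 2, 4, 6, 8, 11, 13, 15, 17, 19, 22, 24, 26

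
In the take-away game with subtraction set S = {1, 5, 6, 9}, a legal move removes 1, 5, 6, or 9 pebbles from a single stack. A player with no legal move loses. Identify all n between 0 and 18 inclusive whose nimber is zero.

n :  0  1  2  3  4  5  6  7  8  9 10 11 12 13 14 15 16 17 18
G :  0  1  0  1  0  1  2  3  2  3  2  3  0  1  0  1  0  1  2
P-positions are exactly the n with G(n) = 0.

0, 2, 4, 12, 14, 16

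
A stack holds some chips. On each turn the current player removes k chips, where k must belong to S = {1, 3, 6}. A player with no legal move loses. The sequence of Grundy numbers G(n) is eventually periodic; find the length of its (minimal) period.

G(0) = 0
G(1) = mex{0} = 1
G(2) = mex{1} = 0
G(3) = mex{0,0} = 1
G(4) = mex{1,1} = 0
G(5) = mex{0,0} = 1
G(6) = mex{1,1,0} = 2
G(7) = mex{2,0,1} = 3
G(8) = mex{3,1,0} = 2
G(9) = mex{2,2,1} = 0
G(10) = mex{0,3,0} = 1
G(11) = mex{1,2,1} = 0
G(12) = mex{0,0,2} = 1
G(13) = mex{1,1,3} = 0
G(14) = mex{0,0,2} = 1
G(15) = mex{1,1,0} = 2
G(16) = mex{2,0,1} = 3
G(17) = mex{3,1,0} = 2
G(18) = mex{2,2,1} = 0
G(19) = mex{0,3,0} = 1
G(n+9) = G(n) holds for n = 0,…,5 (a full window of length max(S) = 6), so the sequence is purely periodic with period 9.

9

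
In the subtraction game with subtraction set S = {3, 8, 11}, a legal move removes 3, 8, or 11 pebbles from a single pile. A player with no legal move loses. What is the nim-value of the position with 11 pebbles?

3

G(0) = 0
G(1) = mex{} = 0
G(2) = mex{} = 0
G(3) = mex{0} = 1
G(4) = mex{0} = 1
G(5) = mex{0} = 1
G(6) = mex{1} = 0
G(7) = mex{1} = 0
G(8) = mex{1,0} = 2
G(9) = mex{0,0} = 1
G(10) = mex{0,0} = 1
G(11) = mex{2,1,0} = 3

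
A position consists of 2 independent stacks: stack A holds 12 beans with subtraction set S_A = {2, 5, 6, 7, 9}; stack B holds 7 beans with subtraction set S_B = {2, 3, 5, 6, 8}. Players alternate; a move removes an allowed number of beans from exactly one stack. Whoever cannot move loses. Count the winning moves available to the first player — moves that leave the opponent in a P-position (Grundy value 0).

Stack A, S = {2, 5, 6, 7, 9}:
n :  0  1  2  3  4  5  6  7  8  9 10 11 12
G :  0  0  1  1  0  2  1  3  2  2  3  3  0
G_A(12) = 0.
Stack B, S = {2, 3, 5, 6, 8}:
G(0) = 0
G(1) = mex{} = 0
G(2) = mex{0} = 1
G(3) = mex{0,0} = 1
G(4) = mex{1,0} = 2
G(5) = mex{1,1,0} = 2
G(6) = mex{2,1,0,0} = 3
G(7) = mex{2,2,1,0} = 3
G_B(7) = 3.
Combined Grundy value = 0 ⊕ 3 = 3.
A winning move leaves total XOR = 0, i.e. changes one component's Grundy value g to g ⊕ X where X is the current total.
Stack A: need g' = 0⊕3 = 3. Options: 12−2→G=3, 12−5→G=3, 12−6→G=1, 12−7→G=2, 12−9→G=1. Hits: 2.
Stack B: need g' = 3⊕3 = 0. Options: 7−2→G=2, 7−3→G=2, 7−5→G=1, 7−6→G=0. Hits: 1.

3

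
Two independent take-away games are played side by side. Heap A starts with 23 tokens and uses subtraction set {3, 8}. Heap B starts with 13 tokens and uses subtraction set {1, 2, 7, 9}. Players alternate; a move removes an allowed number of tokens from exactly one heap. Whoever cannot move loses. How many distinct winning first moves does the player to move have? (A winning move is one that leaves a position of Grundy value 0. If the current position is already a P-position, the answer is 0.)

Heap A, S = {3, 8}:
n :  0  1  2  3  4  5  6  7  8  9 10 11 12 13 14 15 16 17 18 19 20 21 22 23
G :  0  0  0  1  1  1  0  0  2  1  1  0  0  0  1  1  1  0  0  2  1  1  0  0
G_A(23) = 0.
Heap B, S = {1, 2, 7, 9}:
n :  0  1  2  3  4  5  6  7  8  9 10 11 12 13
G :  0  1  2  0  1  2  0  1  2  3  4  0  1  2
G_B(13) = 2.
Combined Grundy value = 0 ⊕ 2 = 2.
A winning move leaves total XOR = 0, i.e. changes one component's Grundy value g to g ⊕ X where X is the current total.
Heap A: need g' = 0⊕2 = 2. Options: 23−3→G=1, 23−8→G=1. Hits: 0.
Heap B: need g' = 2⊕2 = 0. Options: 13−1→G=1, 13−2→G=0, 13−7→G=0, 13−9→G=1. Hits: 2.

2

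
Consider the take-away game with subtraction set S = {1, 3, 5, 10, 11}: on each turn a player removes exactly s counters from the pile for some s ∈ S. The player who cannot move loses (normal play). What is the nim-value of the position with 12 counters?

2

n :  0  1  2  3  4  5  6  7  8  9 10 11 12
G :  0  1  0  1  0  1  0  1  0  1  2  3  2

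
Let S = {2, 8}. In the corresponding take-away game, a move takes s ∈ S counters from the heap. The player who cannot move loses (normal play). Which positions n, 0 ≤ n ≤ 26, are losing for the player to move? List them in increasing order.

G(0) = 0
G(1) = mex{} = 0
G(2) = mex{0} = 1
G(3) = mex{0} = 1
G(4) = mex{1} = 0
G(5) = mex{1} = 0
G(6) = mex{0} = 1
G(7) = mex{0} = 1
G(8) = mex{1,0} = 2
G(9) = mex{1,0} = 2
G(10) = mex{2,1} = 0
G(11) = mex{2,1} = 0
G(12) = mex{0,0} = 1
G(13) = mex{0,0} = 1
G(14) = mex{1,1} = 0
G(15) = mex{1,1} = 0
G(16) = mex{0,2} = 1
G(17) = mex{0,2} = 1
G(18) = mex{1,0} = 2
G(19) = mex{1,0} = 2
G(20) = mex{2,1} = 0
G(21) = mex{2,1} = 0
G(22) = mex{0,0} = 1
G(23) = mex{0,0} = 1
G(24) = mex{1,1} = 0
G(25) = mex{1,1} = 0
G(26) = mex{0,2} = 1
P-positions are exactly the n with G(n) = 0.

0, 1, 4, 5, 10, 11, 14, 15, 20, 21, 24, 25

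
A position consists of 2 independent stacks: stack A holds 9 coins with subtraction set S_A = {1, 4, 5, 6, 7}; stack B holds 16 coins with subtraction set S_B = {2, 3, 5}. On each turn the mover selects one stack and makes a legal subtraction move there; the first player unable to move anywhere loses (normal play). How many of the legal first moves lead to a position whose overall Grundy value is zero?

1

Stack A, S = {1, 4, 5, 6, 7}:
n : 0 1 2 3 4 5 6 7 8 9
G : 0 1 0 1 2 3 2 3 4 5
G_A(9) = 5.
Stack B, S = {2, 3, 5}:
G(0) = 0
G(1) = mex{} = 0
G(2) = mex{0} = 1
G(3) = mex{0,0} = 1
G(4) = mex{1,0} = 2
G(5) = mex{1,1,0} = 2
G(6) = mex{2,1,0} = 3
G(7) = mex{2,2,1} = 0
G(8) = mex{3,2,1} = 0
G(9) = mex{0,3,2} = 1
G(10) = mex{0,0,2} = 1
G(11) = mex{1,0,3} = 2
G(12) = mex{1,1,0} = 2
G(13) = mex{2,1,0} = 3
G(14) = mex{2,2,1} = 0
G(15) = mex{3,2,1} = 0
G(16) = mex{0,3,2} = 1
G_B(16) = 1.
Combined Grundy value = 5 ⊕ 1 = 4.
A winning move leaves total XOR = 0, i.e. changes one component's Grundy value g to g ⊕ X where X is the current total.
Stack A: need g' = 5⊕4 = 1. Options: 9−1→G=4, 9−4→G=3, 9−5→G=2, 9−6→G=1, 9−7→G=0. Hits: 1.
Stack B: need g' = 1⊕4 = 5. Options: 16−2→G=0, 16−3→G=3, 16−5→G=2. Hits: 0.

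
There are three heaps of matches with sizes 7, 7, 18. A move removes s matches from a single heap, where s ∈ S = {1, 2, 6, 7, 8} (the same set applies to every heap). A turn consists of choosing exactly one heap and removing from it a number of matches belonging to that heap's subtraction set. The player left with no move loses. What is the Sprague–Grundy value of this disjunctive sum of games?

3

All heaps use S = {1, 2, 6, 7, 8}:
G(0) = 0
G(1) = mex{0} = 1
G(2) = mex{1,0} = 2
G(3) = mex{2,1} = 0
G(4) = mex{0,2} = 1
G(5) = mex{1,0} = 2
G(6) = mex{2,1,0} = 3
G(7) = mex{3,2,1,0} = 4
G(8) = mex{4,3,2,1,0} = 5
G(9) = mex{5,4,0,2,1} = 3
G(10) = mex{3,5,1,0,2} = 4
G(11) = mex{4,3,2,1,0} = 5
G(12) = mex{5,4,3,2,1} = 0
G(13) = mex{0,5,4,3,2} = 1
G(14) = mex{1,0,5,4,3} = 2
G(15) = mex{2,1,3,5,4} = 0
G(16) = mex{0,2,4,3,5} = 1
G(17) = mex{1,0,5,4,3} = 2
G(18) = mex{2,1,0,5,4} = 3
Heap A: G(7) = 4.
Heap B: G(7) = 4.
Heap C: G(18) = 3.
Combined Grundy value = 4 ⊕ 4 ⊕ 3 = 3.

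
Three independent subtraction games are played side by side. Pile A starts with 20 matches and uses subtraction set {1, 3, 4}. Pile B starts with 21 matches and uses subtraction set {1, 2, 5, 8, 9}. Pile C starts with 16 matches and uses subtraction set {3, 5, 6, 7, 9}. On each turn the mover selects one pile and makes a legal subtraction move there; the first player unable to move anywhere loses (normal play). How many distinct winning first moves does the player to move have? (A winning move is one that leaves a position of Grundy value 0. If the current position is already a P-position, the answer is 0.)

Pile A, S = {1, 3, 4}:
n :  0  1  2  3  4  5  6  7  8  9 10 11 12 13 14 15 16 17 18 19 20
G :  0  1  0  1  2  3  2  0  1  0  1  2  3  2  0  1  0  1  2  3  2
G_A(20) = 2.
Pile B, S = {1, 2, 5, 8, 9}:
n :  0  1  2  3  4  5  6  7  8  9 10 11 12 13 14 15 16 17 18 19 20 21
G :  0  1  2  0  1  2  0  1  2  3  0  1  2  0  1  2  0  1  2  3  0  1
G_B(21) = 1.
Pile C, S = {3, 5, 6, 7, 9}:
G(0) = 0
G(1) = mex{} = 0
G(2) = mex{} = 0
G(3) = mex{0} = 1
G(4) = mex{0} = 1
G(5) = mex{0,0} = 1
G(6) = mex{1,0,0} = 2
G(7) = mex{1,0,0,0} = 2
G(8) = mex{1,1,0,0} = 2
G(9) = mex{2,1,1,0,0} = 3
G(10) = mex{2,1,1,1,0} = 3
G(11) = mex{2,2,1,1,0} = 3
G(12) = mex{3,2,2,1,1} = 0
G(13) = mex{3,2,2,2,1} = 0
G(14) = mex{3,3,2,2,1} = 0
G(15) = mex{0,3,3,2,2} = 1
G(16) = mex{0,3,3,3,2} = 1
G_C(16) = 1.
Combined Grundy value = 2 ⊕ 1 ⊕ 1 = 2.
A winning move leaves total XOR = 0, i.e. changes one component's Grundy value g to g ⊕ X where X is the current total.
Pile A: need g' = 2⊕2 = 0. Options: 20−1→G=3, 20−3→G=1, 20−4→G=0. Hits: 1.
Pile B: need g' = 1⊕2 = 3. Options: 21−1→G=0, 21−2→G=3, 21−5→G=0, 21−8→G=0, 21−9→G=2. Hits: 1.
Pile C: need g' = 1⊕2 = 3. Options: 16−3→G=0, 16−5→G=3, 16−6→G=3, 16−7→G=3, 16−9→G=2. Hits: 3.

5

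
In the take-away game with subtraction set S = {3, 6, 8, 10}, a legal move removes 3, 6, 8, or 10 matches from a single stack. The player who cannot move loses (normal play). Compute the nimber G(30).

n :  0  1  2  3  4  5  6  7  8  9 10 11 12 13 14 15 16 17 18 19 20 21 22 23 24 25 26 27 28 29 30
G :  0  0  0  1  1  1  2  2  2  3  3  3  4  0  0  0  1  1  1  2  2  2  3  3  3  4  0  0  0  1  1

1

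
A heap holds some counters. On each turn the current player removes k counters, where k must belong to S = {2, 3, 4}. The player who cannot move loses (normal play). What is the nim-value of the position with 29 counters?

2

G(0) = 0
G(1) = mex{} = 0
G(2) = mex{0} = 1
G(3) = mex{0,0} = 1
G(4) = mex{1,0,0} = 2
G(5) = mex{1,1,0} = 2
G(6) = mex{2,1,1} = 0
G(7) = mex{2,2,1} = 0
G(8) = mex{0,2,2} = 1
G(9) = mex{0,0,2} = 1
G(10) = mex{1,0,0} = 2
G(11) = mex{1,1,0} = 2
G(12) = mex{2,1,1} = 0
G(13) = mex{2,2,1} = 0
G(14) = mex{0,2,2} = 1
G(15) = mex{0,0,2} = 1
G(16) = mex{1,0,0} = 2
G(17) = mex{1,1,0} = 2
G(18) = mex{2,1,1} = 0
G(19) = mex{2,2,1} = 0
G(20) = mex{0,2,2} = 1
G(21) = mex{0,0,2} = 1
G(22) = mex{1,0,0} = 2
G(23) = mex{1,1,0} = 2
G(24) = mex{2,1,1} = 0
G(25) = mex{2,2,1} = 0
G(26) = mex{0,2,2} = 1
G(27) = mex{0,0,2} = 1
G(28) = mex{1,0,0} = 2
G(29) = mex{1,1,0} = 2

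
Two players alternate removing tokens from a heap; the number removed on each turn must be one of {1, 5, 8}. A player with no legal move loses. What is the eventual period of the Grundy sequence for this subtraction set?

n :  0  1  2  3  4  5  6  7  8  9 10 11 12 13 14 15 16 17 18 19 20 21 22 23 24 25 26 27
G :  0  1  0  1  0  1  0  1  2  3  2  3  2  0  1  0  1  0  1  0  1  2  3  2  3  2  0  1
G(n+13) = G(n) holds for n = 0,…,7 (a full window of length max(S) = 8), so the sequence is purely periodic with period 13.

13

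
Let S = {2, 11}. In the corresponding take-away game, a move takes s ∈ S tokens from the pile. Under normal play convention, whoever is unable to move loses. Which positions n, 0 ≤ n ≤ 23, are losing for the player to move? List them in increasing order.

n :  0  1  2  3  4  5  6  7  8  9 10 11 12 13 14 15 16 17 18 19 20 21 22 23
G :  0  0  1  1  0  0  1  1  0  0  1  1  2  0  0  1  1  0  0  1  1  0  0  1
P-positions are exactly the n with G(n) = 0.

0, 1, 4, 5, 8, 9, 13, 14, 17, 18, 21, 22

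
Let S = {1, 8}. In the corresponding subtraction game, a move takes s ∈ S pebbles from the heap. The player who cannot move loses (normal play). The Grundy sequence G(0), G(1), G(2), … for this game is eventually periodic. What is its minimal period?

G(0) = 0
G(1) = mex{0} = 1
G(2) = mex{1} = 0
G(3) = mex{0} = 1
G(4) = mex{1} = 0
G(5) = mex{0} = 1
G(6) = mex{1} = 0
G(7) = mex{0} = 1
G(8) = mex{1,0} = 2
G(9) = mex{2,1} = 0
G(10) = mex{0,0} = 1
G(11) = mex{1,1} = 0
G(12) = mex{0,0} = 1
G(13) = mex{1,1} = 0
G(14) = mex{0,0} = 1
G(15) = mex{1,1} = 0
G(16) = mex{0,2} = 1
G(17) = mex{1,0} = 2
G(18) = mex{2,1} = 0
G(19) = mex{0,0} = 1
G(n+9) = G(n) holds for n = 0,…,7 (a full window of length max(S) = 8), so the sequence is purely periodic with period 9.

9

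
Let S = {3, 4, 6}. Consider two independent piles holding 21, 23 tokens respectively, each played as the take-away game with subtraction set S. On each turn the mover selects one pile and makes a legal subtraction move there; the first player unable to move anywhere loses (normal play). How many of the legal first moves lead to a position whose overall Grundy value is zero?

0

All piles use S = {3, 4, 6}:
n :  0  1  2  3  4  5  6  7  8  9 10 11 12 13 14 15 16 17 18 19 20 21 22 23
G :  0  0  0  1  1  1  2  2  2  0  0  0  1  1  1  2  2  2  0  0  0  1  1  1
Pile A: G(21) = 1.
Pile B: G(23) = 1.
Combined Grundy value = 1 ⊕ 1 = 0.
A winning move leaves total XOR = 0, i.e. changes one component's Grundy value g to g ⊕ X where X is the current total.
Pile A: target g' = 1⊕0 = 1, but every legal move changes the Grundy value (mex property), so 0 moves.
Pile B: target g' = 1⊕0 = 1, but every legal move changes the Grundy value (mex property), so 0 moves.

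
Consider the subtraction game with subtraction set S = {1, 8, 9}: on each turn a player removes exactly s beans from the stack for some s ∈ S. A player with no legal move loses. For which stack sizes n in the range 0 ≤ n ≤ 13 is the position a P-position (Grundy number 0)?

0, 2, 4, 6

n :  0  1  2  3  4  5  6  7  8  9 10 11 12 13
G :  0  1  0  1  0  1  0  1  2  3  2  3  2  3
P-positions are exactly the n with G(n) = 0.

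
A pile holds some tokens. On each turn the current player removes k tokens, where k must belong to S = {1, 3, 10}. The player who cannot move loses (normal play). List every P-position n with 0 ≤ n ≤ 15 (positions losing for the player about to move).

0, 2, 4, 6, 8, 13, 15

G(0) = 0
G(1) = mex{0} = 1
G(2) = mex{1} = 0
G(3) = mex{0,0} = 1
G(4) = mex{1,1} = 0
G(5) = mex{0,0} = 1
G(6) = mex{1,1} = 0
G(7) = mex{0,0} = 1
G(8) = mex{1,1} = 0
G(9) = mex{0,0} = 1
G(10) = mex{1,1,0} = 2
G(11) = mex{2,0,1} = 3
G(12) = mex{3,1,0} = 2
G(13) = mex{2,2,1} = 0
G(14) = mex{0,3,0} = 1
G(15) = mex{1,2,1} = 0
P-positions are exactly the n with G(n) = 0.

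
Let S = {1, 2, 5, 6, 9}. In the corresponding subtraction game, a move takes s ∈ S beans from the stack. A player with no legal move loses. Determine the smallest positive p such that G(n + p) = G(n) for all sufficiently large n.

7

n :  0  1  2  3  4  5  6  7  8  9 10 11 12 13 14 15 16 17
G :  0  1  2  0  1  2  3  0  1  2  0  1  2  3  0  1  2  0
G(n+7) = G(n) holds for n = 0,…,8 (a full window of length max(S) = 9), so the sequence is purely periodic with period 7.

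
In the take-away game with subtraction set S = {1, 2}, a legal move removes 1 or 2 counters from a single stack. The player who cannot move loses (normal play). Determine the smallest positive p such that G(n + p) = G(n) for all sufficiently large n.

n :  0  1  2  3  4  5  6  7  8  9 10 11 12 13 14
G :  0  1  2  0  1  2  0  1  2  0  1  2  0  1  2
G(n+3) = G(n) holds for n = 0,…,1 (a full window of length max(S) = 2), so the sequence is purely periodic with period 3.

3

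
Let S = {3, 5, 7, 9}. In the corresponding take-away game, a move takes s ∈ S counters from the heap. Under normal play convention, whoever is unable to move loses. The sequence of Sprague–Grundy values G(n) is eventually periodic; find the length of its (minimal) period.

G(0) = 0
G(1) = mex{} = 0
G(2) = mex{} = 0
G(3) = mex{0} = 1
G(4) = mex{0} = 1
G(5) = mex{0,0} = 1
G(6) = mex{1,0} = 2
G(7) = mex{1,0,0} = 2
G(8) = mex{1,1,0} = 2
G(9) = mex{2,1,0,0} = 3
G(10) = mex{2,1,1,0} = 3
G(11) = mex{2,2,1,0} = 3
G(12) = mex{3,2,1,1} = 0
G(13) = mex{3,2,2,1} = 0
G(14) = mex{3,3,2,1} = 0
G(15) = mex{0,3,2,2} = 1
G(16) = mex{0,3,3,2} = 1
G(17) = mex{0,0,3,2} = 1
G(18) = mex{1,0,3,3} = 2
G(19) = mex{1,0,0,3} = 2
G(20) = mex{1,1,0,3} = 2
G(21) = mex{2,1,0,0} = 3
G(22) = mex{2,1,1,0} = 3
G(23) = mex{2,2,1,0} = 3
G(24) = mex{3,2,1,1} = 0
G(25) = mex{3,2,2,1} = 0
G(n+12) = G(n) holds for n = 0,…,8 (a full window of length max(S) = 9), so the sequence is purely periodic with period 12.

12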